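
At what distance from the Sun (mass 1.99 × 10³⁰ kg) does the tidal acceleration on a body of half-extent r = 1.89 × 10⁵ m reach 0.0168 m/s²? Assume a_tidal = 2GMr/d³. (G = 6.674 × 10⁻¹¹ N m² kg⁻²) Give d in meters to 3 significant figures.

1.44 × 10⁹ m

2GMr/d³ = a_tidal  ⇒  d = (2GMr / a_tidal)^(1/3)
d = (2 × 6.674×10⁻¹¹ × (1.99 × 10³⁰) × (1.89 × 10⁵) / (0.0168))^(1/3)
  = 1.44 × 10⁹ m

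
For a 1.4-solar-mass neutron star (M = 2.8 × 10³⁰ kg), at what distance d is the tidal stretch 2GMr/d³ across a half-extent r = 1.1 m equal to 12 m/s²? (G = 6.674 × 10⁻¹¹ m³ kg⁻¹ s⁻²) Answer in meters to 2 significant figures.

3.2 × 10⁶ m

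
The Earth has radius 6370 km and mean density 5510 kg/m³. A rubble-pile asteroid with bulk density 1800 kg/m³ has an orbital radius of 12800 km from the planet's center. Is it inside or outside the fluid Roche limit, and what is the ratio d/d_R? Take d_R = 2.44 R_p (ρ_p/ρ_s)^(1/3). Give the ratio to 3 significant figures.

d_R = 2.44 × (6370 km) × (5510/1800)^(1/3) = 22570 km
d/d_R = (12800) / (22570) = 0.567
Since d/d_R < 1, the body is inside the Roche limit.

inside; d/d_R ≈ 0.567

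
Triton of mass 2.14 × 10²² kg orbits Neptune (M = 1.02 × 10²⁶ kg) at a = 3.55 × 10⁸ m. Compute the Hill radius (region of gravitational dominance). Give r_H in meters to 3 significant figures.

r_H ≈ a (m/3M)^(1/3)
    = (3.55 × 10⁸) × (2.14 × 10²² / (3 × 1.02 × 10²⁶))^(1/3)
    = 1.46 × 10⁷ m

1.46 × 10⁷ m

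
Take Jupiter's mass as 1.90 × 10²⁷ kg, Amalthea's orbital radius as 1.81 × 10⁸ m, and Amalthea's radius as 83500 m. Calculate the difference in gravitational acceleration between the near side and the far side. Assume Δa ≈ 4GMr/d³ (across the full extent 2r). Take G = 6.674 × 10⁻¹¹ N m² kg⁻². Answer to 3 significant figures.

7.14 × 10⁻³ m/s²

a_tidal = 4GMr/d³
        = 4 × (6.674 × 10⁻¹¹) × (1.90 × 10²⁷) × (83500) / (1.81 × 10⁸)³
        = 7.14 × 10⁻³ m/s²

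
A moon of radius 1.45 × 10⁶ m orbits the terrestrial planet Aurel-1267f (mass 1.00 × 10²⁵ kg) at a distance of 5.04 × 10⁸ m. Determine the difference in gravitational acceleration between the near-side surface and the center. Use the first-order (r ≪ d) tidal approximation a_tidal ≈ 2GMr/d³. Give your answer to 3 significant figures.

Δg = 2GMr/d³
   = 2 × (6.674 × 10⁻¹¹) × (1.00 × 10²⁵) × (1.45 × 10⁶) / (5.04 × 10⁸)³
   = 1.51 × 10⁻⁵ m/s²

1.51 × 10⁻⁵ m/s²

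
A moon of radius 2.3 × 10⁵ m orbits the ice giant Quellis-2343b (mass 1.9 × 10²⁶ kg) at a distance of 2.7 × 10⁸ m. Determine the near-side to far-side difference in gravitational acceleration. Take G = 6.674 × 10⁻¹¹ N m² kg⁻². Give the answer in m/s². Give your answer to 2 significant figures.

5.9 × 10⁻⁴ m/s²

Δg = 4GMr/d³
   = 4 × (6.674 × 10⁻¹¹) × (1.9 × 10²⁶) × (2.3 × 10⁵) / (2.7 × 10⁸)³
   = 5.9 × 10⁻⁴ m/s²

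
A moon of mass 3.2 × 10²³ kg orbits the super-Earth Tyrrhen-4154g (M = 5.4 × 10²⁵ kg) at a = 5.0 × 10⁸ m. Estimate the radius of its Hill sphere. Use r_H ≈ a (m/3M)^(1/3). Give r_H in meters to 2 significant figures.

6.3 × 10⁷ m

r_H ≈ a (m/3M)^(1/3)
    = (5.0 × 10⁸) × (3.2 × 10²³ / (3 × 5.4 × 10²⁵))^(1/3)
    = 6.3 × 10⁷ m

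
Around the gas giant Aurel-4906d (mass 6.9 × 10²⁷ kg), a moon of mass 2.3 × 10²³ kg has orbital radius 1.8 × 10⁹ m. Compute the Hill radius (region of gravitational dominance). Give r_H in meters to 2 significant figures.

4.0 × 10⁷ m

r_H ≈ a (m/3M)^(1/3)
    = (1.8 × 10⁹) × (2.3 × 10²³ / (3 × 6.9 × 10²⁷))^(1/3)
    = 4.0 × 10⁷ m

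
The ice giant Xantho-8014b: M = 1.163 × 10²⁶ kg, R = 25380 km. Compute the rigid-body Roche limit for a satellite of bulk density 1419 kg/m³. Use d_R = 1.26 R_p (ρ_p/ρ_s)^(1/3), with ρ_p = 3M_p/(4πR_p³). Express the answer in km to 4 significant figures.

33950 km

ρ_p = 3M_p/(4πR_p³) = 3 × (1.163 × 10²⁶) / (4π × (2.538 × 10⁷ m)³) = 1698 kg/m³
d_R = 1.26 × 25380 km × (1698/1419)^(1/3)
    = 33950 km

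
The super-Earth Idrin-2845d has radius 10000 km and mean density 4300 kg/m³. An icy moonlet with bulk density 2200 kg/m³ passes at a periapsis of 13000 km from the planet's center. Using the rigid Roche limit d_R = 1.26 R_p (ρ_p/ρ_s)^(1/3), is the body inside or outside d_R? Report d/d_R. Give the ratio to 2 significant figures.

d_R = 1.26 × (10000 km) × (4300/2200)^(1/3) = 15750 km
d/d_R = (13000) / (15750) = 0.83
Since d/d_R < 1, the body is inside the Roche limit.

inside; d/d_R ≈ 0.83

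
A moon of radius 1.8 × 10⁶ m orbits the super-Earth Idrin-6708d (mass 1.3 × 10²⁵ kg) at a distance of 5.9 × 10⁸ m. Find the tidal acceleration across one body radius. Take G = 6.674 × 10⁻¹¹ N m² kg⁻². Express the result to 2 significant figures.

Differencing GM/(d−r)² and GM/d² to first order in r/d gives 2GMr/d³.
Δa = 2GMr/d³
   = 2 × (6.674 × 10⁻¹¹) × (1.3 × 10²⁵) × (1.8 × 10⁶) / (5.9 × 10⁸)³
   = 1.5 × 10⁻⁵ m/s²

1.5 × 10⁻⁵ m/s²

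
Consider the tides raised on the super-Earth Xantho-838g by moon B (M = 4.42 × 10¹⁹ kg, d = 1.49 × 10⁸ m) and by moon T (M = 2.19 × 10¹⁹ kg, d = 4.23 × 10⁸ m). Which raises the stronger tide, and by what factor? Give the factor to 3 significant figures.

Moon B, by a factor of ≈ 46.2

Compare M/d³ for the two perturbers:
Moon B: (4.42 × 10¹⁹) / (1.49 × 10⁸)³ = 1.336 × 10⁻⁵
Moon T: (2.19 × 10¹⁹) / (4.23 × 10⁸)³ = 2.893 × 10⁻⁷
Ratio (larger/smaller) = 46.2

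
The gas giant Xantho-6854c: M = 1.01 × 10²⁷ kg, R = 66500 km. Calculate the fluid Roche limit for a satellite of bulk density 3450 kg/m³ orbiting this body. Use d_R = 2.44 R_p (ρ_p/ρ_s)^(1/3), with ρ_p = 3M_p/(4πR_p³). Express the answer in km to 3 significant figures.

1.01 × 10⁵ km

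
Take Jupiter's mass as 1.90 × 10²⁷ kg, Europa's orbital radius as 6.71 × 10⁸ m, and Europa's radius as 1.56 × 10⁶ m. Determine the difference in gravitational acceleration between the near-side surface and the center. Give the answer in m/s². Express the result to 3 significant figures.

1.31 × 10⁻³ m/s²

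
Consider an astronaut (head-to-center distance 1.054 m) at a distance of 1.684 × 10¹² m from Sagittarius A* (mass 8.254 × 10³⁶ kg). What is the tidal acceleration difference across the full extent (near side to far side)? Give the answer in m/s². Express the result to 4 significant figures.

The field gradient is 2GM/d³; across the full diameter 2r the difference is 4GMr/d³.
Δa = 4GMr/d³
   = 4 × (6.674 × 10⁻¹¹) × (8.254 × 10³⁶) × (1.054) / (1.684 × 10¹²)³
   = 4.863 × 10⁻¹⁰ m/s²

4.863 × 10⁻¹⁰ m/s²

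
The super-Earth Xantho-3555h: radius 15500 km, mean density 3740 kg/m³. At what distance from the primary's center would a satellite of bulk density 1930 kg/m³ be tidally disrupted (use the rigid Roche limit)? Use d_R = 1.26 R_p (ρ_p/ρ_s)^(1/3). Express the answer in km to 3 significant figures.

24300 km

d_R = 1.26 × 15500 km × (3740/1930)^(1/3)
    = 24300 km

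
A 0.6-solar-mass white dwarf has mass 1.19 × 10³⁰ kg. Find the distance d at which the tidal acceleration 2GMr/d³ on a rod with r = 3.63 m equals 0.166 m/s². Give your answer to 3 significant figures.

2GMr/d³ = a_tidal  ⇒  d = (2GMr / a_tidal)^(1/3)
d = (2 × 6.674×10⁻¹¹ × (1.19 × 10³⁰) × (3.63) / (0.166))^(1/3)
  = 1.51 × 10⁷ m

1.51 × 10⁷ m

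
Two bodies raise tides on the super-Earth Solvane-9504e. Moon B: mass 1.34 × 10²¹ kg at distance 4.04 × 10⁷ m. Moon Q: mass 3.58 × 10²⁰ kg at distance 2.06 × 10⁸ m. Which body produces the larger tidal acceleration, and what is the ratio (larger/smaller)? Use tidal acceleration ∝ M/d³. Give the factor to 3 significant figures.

Tidal acceleration ∝ M/d³, so compare M/d³ for each.
Moon B: (1.34 × 10²¹) / (4.04 × 10⁷)³ = 2.032 × 10⁻²
Moon Q: (3.58 × 10²⁰) / (2.06 × 10⁸)³ = 4.095 × 10⁻⁵
Ratio (larger/smaller) = 496

Moon B, by a factor of ≈ 496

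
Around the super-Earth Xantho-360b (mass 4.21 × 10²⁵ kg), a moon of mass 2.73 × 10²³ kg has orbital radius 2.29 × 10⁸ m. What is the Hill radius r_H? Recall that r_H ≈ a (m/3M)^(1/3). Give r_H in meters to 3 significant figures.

2.96 × 10⁷ m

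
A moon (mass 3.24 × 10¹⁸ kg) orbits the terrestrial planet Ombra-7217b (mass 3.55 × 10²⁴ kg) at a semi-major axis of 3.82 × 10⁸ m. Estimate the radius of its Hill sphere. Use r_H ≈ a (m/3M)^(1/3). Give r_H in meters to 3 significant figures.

2.57 × 10⁶ m

r_H ≈ a (m/3M)^(1/3)
    = (3.82 × 10⁸) × (3.24 × 10¹⁸ / (3 × 3.55 × 10²⁴))^(1/3)
    = 2.57 × 10⁶ m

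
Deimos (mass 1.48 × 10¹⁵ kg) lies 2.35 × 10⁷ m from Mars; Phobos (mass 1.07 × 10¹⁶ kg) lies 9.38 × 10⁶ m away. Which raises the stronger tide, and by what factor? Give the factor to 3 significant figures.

Compare M/d³ for the two perturbers:
Deimos: (1.48 × 10¹⁵) / (2.35 × 10⁷)³ = 1.140 × 10⁻⁷
Phobos: (1.07 × 10¹⁶) / (9.38 × 10⁶)³ = 1.297 × 10⁻⁵
Ratio (larger/smaller) = 114

Phobos, by a factor of ≈ 114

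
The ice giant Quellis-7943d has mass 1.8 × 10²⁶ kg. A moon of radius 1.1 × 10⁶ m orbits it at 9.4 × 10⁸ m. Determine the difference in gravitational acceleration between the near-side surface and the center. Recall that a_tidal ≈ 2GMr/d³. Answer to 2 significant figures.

a_tidal = 2GMr/d³
        = 2 × (6.674 × 10⁻¹¹) × (1.8 × 10²⁶) × (1.1 × 10⁶) / (9.4 × 10⁸)³
        = 3.2 × 10⁻⁵ m/s²

3.2 × 10⁻⁵ m/s²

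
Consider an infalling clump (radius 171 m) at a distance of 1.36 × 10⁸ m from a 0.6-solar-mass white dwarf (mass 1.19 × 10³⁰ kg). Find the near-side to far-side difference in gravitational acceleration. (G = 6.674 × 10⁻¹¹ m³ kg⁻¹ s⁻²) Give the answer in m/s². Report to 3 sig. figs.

2.16 × 10⁻² m/s²

Differencing GM/(d−r)² and GM/(d+r)² to first order in r/d gives 4GMr/d³.
Δa = 4GMr/d³
   = 4 × (6.674 × 10⁻¹¹) × (1.19 × 10³⁰) × (171) / (1.36 × 10⁸)³
   = 2.16 × 10⁻² m/s²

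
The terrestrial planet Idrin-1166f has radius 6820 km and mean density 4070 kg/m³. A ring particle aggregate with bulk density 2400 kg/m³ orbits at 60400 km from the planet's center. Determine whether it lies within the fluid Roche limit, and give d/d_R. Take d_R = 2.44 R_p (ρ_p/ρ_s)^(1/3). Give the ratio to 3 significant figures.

outside; d/d_R ≈ 3.04

d_R = 2.44 × (6820 km) × (4070/2400)^(1/3) = 19840 km
d/d_R = (60400) / (19840) = 3.04
Since d/d_R > 1, the body is outside the Roche limit.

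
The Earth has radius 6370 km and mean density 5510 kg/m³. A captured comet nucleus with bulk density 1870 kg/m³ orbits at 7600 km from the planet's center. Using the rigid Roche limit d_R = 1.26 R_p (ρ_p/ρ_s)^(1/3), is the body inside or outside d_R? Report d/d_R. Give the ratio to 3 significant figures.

inside; d/d_R ≈ 0.660

d_R = 1.26 × (6370 km) × (5510/1870)^(1/3) = 11510 km
d/d_R = (7600) / (11510) = 0.660
Since d/d_R < 1, the body is inside the Roche limit.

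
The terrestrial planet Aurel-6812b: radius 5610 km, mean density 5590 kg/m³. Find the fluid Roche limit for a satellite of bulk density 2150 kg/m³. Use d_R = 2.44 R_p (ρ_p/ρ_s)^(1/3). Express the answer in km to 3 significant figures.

18800 km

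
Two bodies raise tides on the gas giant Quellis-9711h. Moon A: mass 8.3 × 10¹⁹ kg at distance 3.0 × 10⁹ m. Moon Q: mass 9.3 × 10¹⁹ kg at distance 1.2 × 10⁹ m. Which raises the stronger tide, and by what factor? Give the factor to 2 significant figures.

Moon Q, by a factor of ≈ 18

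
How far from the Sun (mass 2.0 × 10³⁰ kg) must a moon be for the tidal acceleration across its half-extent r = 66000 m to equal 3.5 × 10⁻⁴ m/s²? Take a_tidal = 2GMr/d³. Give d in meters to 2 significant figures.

3.7 × 10⁹ m

2GMr/d³ = a_tidal  ⇒  d = (2GMr / a_tidal)^(1/3)
d = (2 × 6.674×10⁻¹¹ × (2.0 × 10³⁰) × (66000) / (3.5 × 10⁻⁴))^(1/3)
  = 3.7 × 10⁹ m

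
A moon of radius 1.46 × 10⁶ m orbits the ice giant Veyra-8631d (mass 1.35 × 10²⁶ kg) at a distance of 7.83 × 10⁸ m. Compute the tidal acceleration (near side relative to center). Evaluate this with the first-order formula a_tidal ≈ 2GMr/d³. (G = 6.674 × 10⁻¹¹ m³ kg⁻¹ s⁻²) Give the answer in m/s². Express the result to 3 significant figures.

a_tidal = 2GMr/d³
        = 2 × (6.674 × 10⁻¹¹) × (1.35 × 10²⁶) × (1.46 × 10⁶) / (7.83 × 10⁸)³
        = 5.48 × 10⁻⁵ m/s²

5.48 × 10⁻⁵ m/s²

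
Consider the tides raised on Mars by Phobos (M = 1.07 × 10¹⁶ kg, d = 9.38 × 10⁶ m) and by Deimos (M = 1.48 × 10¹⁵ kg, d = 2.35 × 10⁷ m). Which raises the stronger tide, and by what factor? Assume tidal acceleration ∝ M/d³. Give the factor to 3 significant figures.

Phobos, by a factor of ≈ 114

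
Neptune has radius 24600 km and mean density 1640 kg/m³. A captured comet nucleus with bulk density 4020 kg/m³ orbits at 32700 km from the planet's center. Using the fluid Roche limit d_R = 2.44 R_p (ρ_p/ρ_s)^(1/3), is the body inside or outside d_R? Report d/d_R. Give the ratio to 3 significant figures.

inside; d/d_R ≈ 0.735

d_R = 2.44 × (24600 km) × (1640/4020)^(1/3) = 44520 km
d/d_R = (32700) / (44520) = 0.735
Since d/d_R < 1, the body is inside the Roche limit.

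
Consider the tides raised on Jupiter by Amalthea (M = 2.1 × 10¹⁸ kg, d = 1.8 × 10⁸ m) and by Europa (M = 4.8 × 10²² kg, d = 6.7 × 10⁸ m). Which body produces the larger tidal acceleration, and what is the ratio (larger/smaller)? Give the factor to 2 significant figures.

Tidal acceleration ∝ M/d³, so compare M/d³ for each.
Amalthea: (2.1 × 10¹⁸) / (1.8 × 10⁸)³ = 3.601 × 10⁻⁷
Europa: (4.8 × 10²²) / (6.7 × 10⁸)³ = 1.596 × 10⁻⁴
Ratio (larger/smaller) = 440

Europa, by a factor of ≈ 440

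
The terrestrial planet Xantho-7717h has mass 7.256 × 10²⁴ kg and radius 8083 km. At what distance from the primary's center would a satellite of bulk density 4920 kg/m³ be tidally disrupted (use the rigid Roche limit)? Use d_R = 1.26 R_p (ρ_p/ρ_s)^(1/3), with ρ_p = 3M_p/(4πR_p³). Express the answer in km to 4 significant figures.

ρ_p = 3M_p/(4πR_p³) = 3 × (7.256 × 10²⁴) / (4π × (8.083 × 10⁶ m)³) = 3280 kg/m³
d_R = 1.26 × 8083 km × (3280/4920)^(1/3)
    = 8897 km

8897 km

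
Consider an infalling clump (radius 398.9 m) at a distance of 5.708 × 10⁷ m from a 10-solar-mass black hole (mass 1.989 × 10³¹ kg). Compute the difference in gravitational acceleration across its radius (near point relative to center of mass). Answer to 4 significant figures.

5.695 m/s²

Δa = 2GMr/d³
   = 2 × (6.674 × 10⁻¹¹) × (1.989 × 10³¹) × (398.9) / (5.708 × 10⁷)³
   = 5.695 m/s²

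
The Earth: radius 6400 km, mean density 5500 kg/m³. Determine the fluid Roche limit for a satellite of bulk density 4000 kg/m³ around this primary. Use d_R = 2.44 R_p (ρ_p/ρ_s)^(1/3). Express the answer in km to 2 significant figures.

17000 km

d_R = 2.44 × 6400 km × (5500/4000)^(1/3)
    = 17000 km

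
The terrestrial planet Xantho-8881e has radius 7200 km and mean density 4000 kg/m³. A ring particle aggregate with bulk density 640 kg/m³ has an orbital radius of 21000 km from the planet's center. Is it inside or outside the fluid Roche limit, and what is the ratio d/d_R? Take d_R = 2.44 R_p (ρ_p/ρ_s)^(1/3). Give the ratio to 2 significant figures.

inside; d/d_R ≈ 0.65

d_R = 2.44 × (7200 km) × (4000/640)^(1/3) = 32360 km
d/d_R = (21000) / (32360) = 0.65
Since d/d_R < 1, the body is inside the Roche limit.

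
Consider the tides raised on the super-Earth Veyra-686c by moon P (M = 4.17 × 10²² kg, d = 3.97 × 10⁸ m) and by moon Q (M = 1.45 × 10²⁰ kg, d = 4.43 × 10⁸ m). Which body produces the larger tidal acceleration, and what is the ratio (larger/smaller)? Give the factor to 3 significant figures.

Compare M/d³ for the two perturbers:
Moon P: (4.17 × 10²²) / (3.97 × 10⁸)³ = 6.664 × 10⁻⁴
Moon Q: (1.45 × 10²⁰) / (4.43 × 10⁸)³ = 1.668 × 10⁻⁶
Ratio (larger/smaller) = 400

Moon P, by a factor of ≈ 400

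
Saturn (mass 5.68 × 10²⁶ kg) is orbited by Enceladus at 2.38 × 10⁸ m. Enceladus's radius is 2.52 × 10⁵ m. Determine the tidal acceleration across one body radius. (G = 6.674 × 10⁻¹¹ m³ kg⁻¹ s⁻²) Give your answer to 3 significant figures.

1.42 × 10⁻³ m/s²

The tidal stretch is the gradient of GM/d² times the body's extent r, hence the 1/d³ dependence.
Δa = 2GMr/d³
   = 2 × (6.674 × 10⁻¹¹) × (5.68 × 10²⁶) × (2.52 × 10⁵) / (2.38 × 10⁸)³
   = 1.42 × 10⁻³ m/s²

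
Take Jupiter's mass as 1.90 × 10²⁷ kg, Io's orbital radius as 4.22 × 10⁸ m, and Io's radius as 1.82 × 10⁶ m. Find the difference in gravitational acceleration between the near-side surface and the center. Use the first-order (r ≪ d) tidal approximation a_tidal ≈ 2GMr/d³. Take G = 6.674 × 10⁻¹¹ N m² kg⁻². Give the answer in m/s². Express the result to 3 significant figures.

Δa = 2GMr/d³
   = 2 × (6.674 × 10⁻¹¹) × (1.90 × 10²⁷) × (1.82 × 10⁶) / (4.22 × 10⁸)³
   = 6.14 × 10⁻³ m/s²

6.14 × 10⁻³ m/s²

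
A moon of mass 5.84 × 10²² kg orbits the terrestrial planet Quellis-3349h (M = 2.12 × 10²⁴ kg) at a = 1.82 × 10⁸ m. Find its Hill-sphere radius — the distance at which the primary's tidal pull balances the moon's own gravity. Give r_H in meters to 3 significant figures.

3.81 × 10⁷ m

r_H ≈ a (m/3M)^(1/3)
    = (1.82 × 10⁸) × (5.84 × 10²² / (3 × 2.12 × 10²⁴))^(1/3)
    = 3.81 × 10⁷ m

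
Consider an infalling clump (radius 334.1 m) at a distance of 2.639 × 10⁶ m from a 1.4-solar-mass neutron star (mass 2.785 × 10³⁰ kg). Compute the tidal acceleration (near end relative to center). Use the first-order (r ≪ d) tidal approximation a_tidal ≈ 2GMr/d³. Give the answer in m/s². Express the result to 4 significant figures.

6.758 × 10³ m/s²

Differencing GM/(d−r)² and GM/d² to first order in r/d gives 2GMr/d³.
Δa = 2GMr/d³
   = 2 × (6.674 × 10⁻¹¹) × (2.785 × 10³⁰) × (334.1) / (2.639 × 10⁶)³
   = 6.758 × 10³ m/s²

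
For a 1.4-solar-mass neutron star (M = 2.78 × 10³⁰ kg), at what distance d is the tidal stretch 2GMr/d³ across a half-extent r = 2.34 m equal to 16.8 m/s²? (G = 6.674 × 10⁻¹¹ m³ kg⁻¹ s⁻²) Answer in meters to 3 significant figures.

3.72 × 10⁶ m

2GMr/d³ = a_tidal  ⇒  d = (2GMr / a_tidal)^(1/3)
d = (2 × 6.674×10⁻¹¹ × (2.78 × 10³⁰) × (2.34) / (16.8))^(1/3)
  = 3.72 × 10⁶ m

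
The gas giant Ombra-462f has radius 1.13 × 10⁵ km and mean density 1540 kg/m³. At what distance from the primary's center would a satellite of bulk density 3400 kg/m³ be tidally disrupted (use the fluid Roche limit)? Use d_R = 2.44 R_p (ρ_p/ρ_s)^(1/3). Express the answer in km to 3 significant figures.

2.12 × 10⁵ km

d_R = 2.44 × 1.13 × 10⁵ km × (1540/3400)^(1/3)
    = 2.12 × 10⁵ km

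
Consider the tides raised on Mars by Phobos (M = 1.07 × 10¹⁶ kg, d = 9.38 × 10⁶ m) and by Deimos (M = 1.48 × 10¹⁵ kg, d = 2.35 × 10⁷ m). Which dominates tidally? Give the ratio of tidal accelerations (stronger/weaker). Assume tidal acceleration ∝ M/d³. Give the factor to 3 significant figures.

Compare M/d³ for the two perturbers:
Phobos: (1.07 × 10¹⁶) / (9.38 × 10⁶)³ = 1.297 × 10⁻⁵
Deimos: (1.48 × 10¹⁵) / (2.35 × 10⁷)³ = 1.140 × 10⁻⁷
Ratio (larger/smaller) = 114

Phobos, by a factor of ≈ 114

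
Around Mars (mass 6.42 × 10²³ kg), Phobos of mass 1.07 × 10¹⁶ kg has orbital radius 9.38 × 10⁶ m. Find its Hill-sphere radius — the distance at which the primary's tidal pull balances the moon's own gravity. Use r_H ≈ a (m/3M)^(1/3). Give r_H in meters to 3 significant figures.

r_H ≈ a (m/3M)^(1/3)
    = (9.38 × 10⁶) × (1.07 × 10¹⁶ / (3 × 6.42 × 10²³))^(1/3)
    = 1.66 × 10⁴ m

1.66 × 10⁴ m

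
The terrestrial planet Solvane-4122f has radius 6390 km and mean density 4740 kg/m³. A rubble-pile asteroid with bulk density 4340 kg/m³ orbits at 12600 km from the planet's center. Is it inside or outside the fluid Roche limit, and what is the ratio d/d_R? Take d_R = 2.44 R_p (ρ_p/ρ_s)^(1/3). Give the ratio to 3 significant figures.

d_R = 2.44 × (6390 km) × (4740/4340)^(1/3) = 16060 km
d/d_R = (12600) / (16060) = 0.785
Since d/d_R < 1, the body is inside the Roche limit.

inside; d/d_R ≈ 0.785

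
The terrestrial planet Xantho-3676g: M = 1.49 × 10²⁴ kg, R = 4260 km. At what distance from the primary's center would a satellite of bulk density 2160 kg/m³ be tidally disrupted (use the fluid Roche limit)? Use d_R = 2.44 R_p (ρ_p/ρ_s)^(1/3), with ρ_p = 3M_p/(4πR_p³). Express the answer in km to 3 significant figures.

ρ_p = 3M_p/(4πR_p³) = 3 × (1.49 × 10²⁴) / (4π × (4.26 × 10⁶ m)³) = 4600 kg/m³
d_R = 2.44 × 4260 km × (4600/2160)^(1/3)
    = 13400 km

13400 km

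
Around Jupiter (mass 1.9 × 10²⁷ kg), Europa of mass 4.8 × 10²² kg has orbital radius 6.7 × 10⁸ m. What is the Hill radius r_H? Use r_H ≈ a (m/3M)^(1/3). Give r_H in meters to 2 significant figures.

r_H ≈ a (m/3M)^(1/3)
    = (6.7 × 10⁸) × (4.8 × 10²² / (3 × 1.9 × 10²⁷))^(1/3)
    = 1.4 × 10⁷ m

1.4 × 10⁷ m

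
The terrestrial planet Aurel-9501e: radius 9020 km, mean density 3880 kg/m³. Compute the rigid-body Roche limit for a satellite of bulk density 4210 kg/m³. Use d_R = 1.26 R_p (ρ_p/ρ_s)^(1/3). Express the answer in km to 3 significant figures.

11100 km

d_R = 1.26 × 9020 km × (3880/4210)^(1/3)
    = 11100 km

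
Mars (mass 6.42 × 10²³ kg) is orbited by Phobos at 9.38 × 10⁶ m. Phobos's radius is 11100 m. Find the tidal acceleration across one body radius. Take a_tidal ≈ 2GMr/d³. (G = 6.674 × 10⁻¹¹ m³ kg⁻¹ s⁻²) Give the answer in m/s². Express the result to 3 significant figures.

Δg = 2GMr/d³
   = 2 × (6.674 × 10⁻¹¹) × (6.42 × 10²³) × (11100) / (9.38 × 10⁶)³
   = 1.15 × 10⁻³ m/s²

1.15 × 10⁻³ m/s²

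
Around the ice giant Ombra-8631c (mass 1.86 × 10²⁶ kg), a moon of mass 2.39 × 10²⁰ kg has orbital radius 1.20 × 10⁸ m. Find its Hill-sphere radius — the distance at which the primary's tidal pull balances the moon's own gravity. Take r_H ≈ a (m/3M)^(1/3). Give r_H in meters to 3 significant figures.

9.05 × 10⁵ m

r_H ≈ a (m/3M)^(1/3)
    = (1.20 × 10⁸) × (2.39 × 10²⁰ / (3 × 1.86 × 10²⁶))^(1/3)
    = 9.05 × 10⁵ m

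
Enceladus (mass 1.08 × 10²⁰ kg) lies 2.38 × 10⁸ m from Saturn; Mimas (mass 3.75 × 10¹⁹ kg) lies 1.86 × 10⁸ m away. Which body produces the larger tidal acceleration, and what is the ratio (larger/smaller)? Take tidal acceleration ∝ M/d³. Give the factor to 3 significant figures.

Enceladus, by a factor of ≈ 1.37

Tidal stretch scales as M/d³; compute that for each body.
Enceladus: (1.08 × 10²⁰) / (2.38 × 10⁸)³ = 8.011 × 10⁻⁶
Mimas: (3.75 × 10¹⁹) / (1.86 × 10⁸)³ = 5.828 × 10⁻⁶
Ratio (larger/smaller) = 1.37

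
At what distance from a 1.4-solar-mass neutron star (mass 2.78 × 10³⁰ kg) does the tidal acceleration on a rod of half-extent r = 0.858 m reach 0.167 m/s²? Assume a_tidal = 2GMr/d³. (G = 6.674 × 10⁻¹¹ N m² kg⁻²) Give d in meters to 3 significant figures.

1.24 × 10⁷ m

2GMr/d³ = a_tidal  ⇒  d = (2GMr / a_tidal)^(1/3)
d = (2 × 6.674×10⁻¹¹ × (2.78 × 10³⁰) × (0.858) / (0.167))^(1/3)
  = 1.24 × 10⁷ m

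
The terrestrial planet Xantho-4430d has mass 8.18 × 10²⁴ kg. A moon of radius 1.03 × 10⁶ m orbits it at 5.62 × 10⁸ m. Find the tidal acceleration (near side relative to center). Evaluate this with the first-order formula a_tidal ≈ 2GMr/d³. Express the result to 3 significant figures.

Δg = 2GMr/d³
   = 2 × (6.674 × 10⁻¹¹) × (8.18 × 10²⁴) × (1.03 × 10⁶) / (5.62 × 10⁸)³
   = 6.34 × 10⁻⁶ m/s²

6.34 × 10⁻⁶ m/s²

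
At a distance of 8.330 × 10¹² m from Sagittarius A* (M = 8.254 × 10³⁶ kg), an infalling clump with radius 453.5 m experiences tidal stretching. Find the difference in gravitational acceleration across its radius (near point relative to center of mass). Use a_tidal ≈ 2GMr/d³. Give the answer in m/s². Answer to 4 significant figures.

8.644 × 10⁻¹⁰ m/s²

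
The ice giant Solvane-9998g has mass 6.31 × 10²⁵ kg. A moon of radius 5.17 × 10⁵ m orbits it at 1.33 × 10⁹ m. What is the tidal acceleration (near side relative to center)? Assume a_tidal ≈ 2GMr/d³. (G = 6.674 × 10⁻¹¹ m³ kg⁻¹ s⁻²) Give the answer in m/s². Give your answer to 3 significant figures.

1.85 × 10⁻⁶ m/s²

Δg = 2GMr/d³
   = 2 × (6.674 × 10⁻¹¹) × (6.31 × 10²⁵) × (5.17 × 10⁵) / (1.33 × 10⁹)³
   = 1.85 × 10⁻⁶ m/s²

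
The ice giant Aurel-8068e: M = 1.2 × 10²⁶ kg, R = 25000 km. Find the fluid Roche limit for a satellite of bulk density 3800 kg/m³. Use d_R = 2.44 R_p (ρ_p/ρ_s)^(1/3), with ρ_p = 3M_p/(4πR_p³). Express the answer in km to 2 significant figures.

48000 km

ρ_p = 3M_p/(4πR_p³) = 3 × (1.2 × 10²⁶) / (4π × (2.5 × 10⁷ m)³) = 1800 kg/m³
d_R = 2.44 × 25000 km × (1800/3800)^(1/3)
    = 48000 km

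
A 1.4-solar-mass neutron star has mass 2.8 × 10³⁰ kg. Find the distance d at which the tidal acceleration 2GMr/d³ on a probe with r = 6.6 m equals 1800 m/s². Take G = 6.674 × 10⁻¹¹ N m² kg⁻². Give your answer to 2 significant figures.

2GMr/d³ = a_tidal  ⇒  d = (2GMr / a_tidal)^(1/3)
d = (2 × 6.674×10⁻¹¹ × (2.8 × 10³⁰) × (6.6) / (1800))^(1/3)
  = 1.1 × 10⁶ m

1.1 × 10⁶ m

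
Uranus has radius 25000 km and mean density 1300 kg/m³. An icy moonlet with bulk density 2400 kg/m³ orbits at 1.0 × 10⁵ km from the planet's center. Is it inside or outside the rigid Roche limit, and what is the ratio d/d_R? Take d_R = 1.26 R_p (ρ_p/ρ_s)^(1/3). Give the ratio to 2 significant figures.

d_R = 1.26 × (25000 km) × (1300/2400)^(1/3) = 25680 km
d/d_R = (1.0 × 10⁵) / (25680) = 3.9
Since d/d_R > 1, the body is outside the Roche limit.

outside; d/d_R ≈ 3.9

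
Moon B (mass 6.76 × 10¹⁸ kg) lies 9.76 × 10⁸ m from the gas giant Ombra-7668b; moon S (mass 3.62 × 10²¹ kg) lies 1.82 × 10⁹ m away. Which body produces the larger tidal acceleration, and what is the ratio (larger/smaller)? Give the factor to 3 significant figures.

Compare M/d³ for the two perturbers:
Moon B: (6.76 × 10¹⁸) / (9.76 × 10⁸)³ = 7.271 × 10⁻⁹
Moon S: (3.62 × 10²¹) / (1.82 × 10⁹)³ = 6.005 × 10⁻⁷
Ratio (larger/smaller) = 82.6

Moon S, by a factor of ≈ 82.6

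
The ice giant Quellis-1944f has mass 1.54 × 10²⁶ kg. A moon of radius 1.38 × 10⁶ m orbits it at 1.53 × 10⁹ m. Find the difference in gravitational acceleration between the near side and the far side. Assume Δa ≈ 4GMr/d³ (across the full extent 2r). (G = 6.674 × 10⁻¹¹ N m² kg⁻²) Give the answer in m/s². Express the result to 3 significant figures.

1.58 × 10⁻⁵ m/s²

a_tidal = 4GMr/d³
        = 4 × (6.674 × 10⁻¹¹) × (1.54 × 10²⁶) × (1.38 × 10⁶) / (1.53 × 10⁹)³
        = 1.58 × 10⁻⁵ m/s²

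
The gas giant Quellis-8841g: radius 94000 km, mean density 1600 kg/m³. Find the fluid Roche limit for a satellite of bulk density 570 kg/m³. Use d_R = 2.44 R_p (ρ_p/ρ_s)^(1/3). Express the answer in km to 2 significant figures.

3.2 × 10⁵ km

d_R = 2.44 × 94000 km × (1600/570)^(1/3)
    = 3.2 × 10⁵ km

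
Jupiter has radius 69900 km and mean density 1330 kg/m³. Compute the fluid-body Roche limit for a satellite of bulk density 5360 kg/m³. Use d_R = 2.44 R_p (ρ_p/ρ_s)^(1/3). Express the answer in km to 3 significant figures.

d_R = 2.44 × 69900 km × (1330/5360)^(1/3)
    = 1.07 × 10⁵ km

1.07 × 10⁵ km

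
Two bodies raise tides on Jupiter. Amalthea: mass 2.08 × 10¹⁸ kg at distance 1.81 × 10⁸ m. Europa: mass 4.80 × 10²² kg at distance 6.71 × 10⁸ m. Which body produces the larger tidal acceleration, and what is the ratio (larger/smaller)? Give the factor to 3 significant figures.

Europa, by a factor of ≈ 453

The tide-raising term goes as M/d³ (the gradient of a 1/d² field).
Amalthea: (2.08 × 10¹⁸) / (1.81 × 10⁸)³ = 3.508 × 10⁻⁷
Europa: (4.80 × 10²²) / (6.71 × 10⁸)³ = 1.589 × 10⁻⁴
Ratio (larger/smaller) = 453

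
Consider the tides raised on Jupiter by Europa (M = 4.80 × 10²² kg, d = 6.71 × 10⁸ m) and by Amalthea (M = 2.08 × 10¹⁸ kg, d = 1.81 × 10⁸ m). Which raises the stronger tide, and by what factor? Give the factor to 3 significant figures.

Europa, by a factor of ≈ 453

Compare M/d³ for the two perturbers:
Europa: (4.80 × 10²²) / (6.71 × 10⁸)³ = 1.589 × 10⁻⁴
Amalthea: (2.08 × 10¹⁸) / (1.81 × 10⁸)³ = 3.508 × 10⁻⁷
Ratio (larger/smaller) = 453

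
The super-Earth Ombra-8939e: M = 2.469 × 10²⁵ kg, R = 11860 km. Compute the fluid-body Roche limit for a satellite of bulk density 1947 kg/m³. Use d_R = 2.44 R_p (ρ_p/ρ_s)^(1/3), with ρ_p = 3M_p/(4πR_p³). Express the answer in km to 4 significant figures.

35300 km

ρ_p = 3M_p/(4πR_p³) = 3 × (2.469 × 10²⁵) / (4π × (1.186 × 10⁷ m)³) = 3533 kg/m³
d_R = 2.44 × 11860 km × (3533/1947)^(1/3)
    = 35300 km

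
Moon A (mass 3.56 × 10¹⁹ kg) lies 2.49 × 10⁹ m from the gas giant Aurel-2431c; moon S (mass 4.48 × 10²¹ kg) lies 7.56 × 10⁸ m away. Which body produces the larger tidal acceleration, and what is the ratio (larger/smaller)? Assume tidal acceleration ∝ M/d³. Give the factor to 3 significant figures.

Moon S, by a factor of ≈ 4500

Tidal acceleration ∝ M/d³, so compare M/d³ for each.
Moon A: (3.56 × 10¹⁹) / (2.49 × 10⁹)³ = 2.306 × 10⁻⁹
Moon S: (4.48 × 10²¹) / (7.56 × 10⁸)³ = 1.037 × 10⁻⁵
Ratio (larger/smaller) = 4500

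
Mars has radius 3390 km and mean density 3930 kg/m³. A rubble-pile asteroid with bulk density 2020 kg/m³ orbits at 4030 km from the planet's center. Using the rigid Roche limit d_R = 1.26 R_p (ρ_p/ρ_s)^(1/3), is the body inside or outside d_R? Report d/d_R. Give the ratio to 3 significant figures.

inside; d/d_R ≈ 0.756

d_R = 1.26 × (3390 km) × (3930/2020)^(1/3) = 5332 km
d/d_R = (4030) / (5332) = 0.756
Since d/d_R < 1, the body is inside the Roche limit.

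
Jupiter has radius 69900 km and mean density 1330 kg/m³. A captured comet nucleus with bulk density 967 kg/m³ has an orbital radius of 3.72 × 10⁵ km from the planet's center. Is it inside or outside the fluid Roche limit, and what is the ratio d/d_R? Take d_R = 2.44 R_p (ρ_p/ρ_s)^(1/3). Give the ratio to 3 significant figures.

d_R = 2.44 × (69900 km) × (1330/967)^(1/3) = 1.897 × 10⁵ km
d/d_R = (3.72 × 10⁵) / (1.897 × 10⁵) = 1.96
Since d/d_R > 1, the body is outside the Roche limit.

outside; d/d_R ≈ 1.96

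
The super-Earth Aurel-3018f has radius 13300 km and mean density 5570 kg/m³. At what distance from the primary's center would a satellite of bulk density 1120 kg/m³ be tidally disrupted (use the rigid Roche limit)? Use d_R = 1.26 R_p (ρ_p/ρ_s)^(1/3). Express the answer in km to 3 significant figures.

28600 km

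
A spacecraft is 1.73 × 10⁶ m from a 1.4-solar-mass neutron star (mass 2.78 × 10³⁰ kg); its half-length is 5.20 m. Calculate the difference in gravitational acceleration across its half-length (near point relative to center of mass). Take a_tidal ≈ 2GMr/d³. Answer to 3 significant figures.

Δg = 2GMr/d³
   = 2 × (6.674 × 10⁻¹¹) × (2.78 × 10³⁰) × (5.20) / (1.73 × 10⁶)³
   = 3.73 × 10² m/s²

3.73 × 10² m/s²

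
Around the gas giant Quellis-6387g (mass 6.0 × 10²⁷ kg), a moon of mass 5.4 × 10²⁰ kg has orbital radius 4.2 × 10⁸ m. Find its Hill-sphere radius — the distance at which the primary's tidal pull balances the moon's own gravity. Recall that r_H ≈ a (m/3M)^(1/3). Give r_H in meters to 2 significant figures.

1.3 × 10⁶ m

r_H ≈ a (m/3M)^(1/3)
    = (4.2 × 10⁸) × (5.4 × 10²⁰ / (3 × 6.0 × 10²⁷))^(1/3)
    = 1.3 × 10⁶ m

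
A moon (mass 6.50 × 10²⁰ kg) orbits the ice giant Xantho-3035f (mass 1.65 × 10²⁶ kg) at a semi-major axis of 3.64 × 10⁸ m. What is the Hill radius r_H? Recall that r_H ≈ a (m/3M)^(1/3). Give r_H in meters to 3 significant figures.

3.99 × 10⁶ m

r_H ≈ a (m/3M)^(1/3)
    = (3.64 × 10⁸) × (6.50 × 10²⁰ / (3 × 1.65 × 10²⁶))^(1/3)
    = 3.99 × 10⁶ m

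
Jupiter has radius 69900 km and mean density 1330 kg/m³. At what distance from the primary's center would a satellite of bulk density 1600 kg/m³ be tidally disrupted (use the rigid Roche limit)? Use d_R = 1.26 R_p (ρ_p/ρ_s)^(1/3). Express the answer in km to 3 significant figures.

82800 km

d_R = 1.26 × 69900 km × (1330/1600)^(1/3)
    = 82800 km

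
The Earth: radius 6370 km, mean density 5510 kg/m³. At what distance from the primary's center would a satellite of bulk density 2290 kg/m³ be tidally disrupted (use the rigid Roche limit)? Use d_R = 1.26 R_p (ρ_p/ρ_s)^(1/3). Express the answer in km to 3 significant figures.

10800 km

d_R = 1.26 × 6370 km × (5510/2290)^(1/3)
    = 10800 km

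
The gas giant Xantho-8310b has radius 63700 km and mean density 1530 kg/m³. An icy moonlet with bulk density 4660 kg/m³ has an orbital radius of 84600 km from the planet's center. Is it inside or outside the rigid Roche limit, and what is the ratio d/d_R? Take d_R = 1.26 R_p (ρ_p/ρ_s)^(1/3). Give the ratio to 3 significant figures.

d_R = 1.26 × (63700 km) × (1530/4660)^(1/3) = 55370 km
d/d_R = (84600) / (55370) = 1.53
Since d/d_R > 1, the body is outside the Roche limit.

outside; d/d_R ≈ 1.53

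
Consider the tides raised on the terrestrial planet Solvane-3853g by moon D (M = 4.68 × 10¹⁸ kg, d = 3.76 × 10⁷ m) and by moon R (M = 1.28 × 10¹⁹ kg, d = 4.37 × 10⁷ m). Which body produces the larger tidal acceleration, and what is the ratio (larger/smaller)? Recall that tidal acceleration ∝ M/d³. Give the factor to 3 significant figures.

Moon R, by a factor of ≈ 1.74

Tidal stretch scales as M/d³; compute that for each body.
Moon D: (4.68 × 10¹⁸) / (3.76 × 10⁷)³ = 8.804 × 10⁻⁵
Moon R: (1.28 × 10¹⁹) / (4.37 × 10⁷)³ = 1.534 × 10⁻⁴
Ratio (larger/smaller) = 1.74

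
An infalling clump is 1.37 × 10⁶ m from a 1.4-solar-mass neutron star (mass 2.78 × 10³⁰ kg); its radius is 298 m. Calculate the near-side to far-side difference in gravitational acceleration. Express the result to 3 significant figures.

8.60 × 10⁴ m/s²

a_tidal = 4GMr/d³
        = 4 × (6.674 × 10⁻¹¹) × (2.78 × 10³⁰) × (298) / (1.37 × 10⁶)³
        = 8.60 × 10⁴ m/s²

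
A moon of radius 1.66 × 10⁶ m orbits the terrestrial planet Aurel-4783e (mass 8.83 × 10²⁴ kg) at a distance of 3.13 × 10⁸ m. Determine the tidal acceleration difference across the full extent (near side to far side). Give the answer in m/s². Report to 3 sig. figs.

Near-to-far spans 2r, so the tidal difference is twice the near-to-center value: 4GMr/d³.
Δg = 4GMr/d³
   = 4 × (6.674 × 10⁻¹¹) × (8.83 × 10²⁴) × (1.66 × 10⁶) / (3.13 × 10⁸)³
   = 1.28 × 10⁻⁴ m/s²

1.28 × 10⁻⁴ m/s²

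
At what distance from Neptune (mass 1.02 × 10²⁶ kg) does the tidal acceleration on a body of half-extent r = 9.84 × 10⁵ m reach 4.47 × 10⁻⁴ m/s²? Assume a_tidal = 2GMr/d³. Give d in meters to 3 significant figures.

2GMr/d³ = a_tidal  ⇒  d = (2GMr / a_tidal)^(1/3)
d = (2 × 6.674×10⁻¹¹ × (1.02 × 10²⁶) × (9.84 × 10⁵) / (4.47 × 10⁻⁴))^(1/3)
  = 3.11 × 10⁸ m

3.11 × 10⁸ m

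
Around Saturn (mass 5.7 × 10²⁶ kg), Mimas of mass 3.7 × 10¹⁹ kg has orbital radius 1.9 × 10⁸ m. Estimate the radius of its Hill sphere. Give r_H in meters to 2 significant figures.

5.3 × 10⁵ m

r_H ≈ a (m/3M)^(1/3)
    = (1.9 × 10⁸) × (3.7 × 10¹⁹ / (3 × 5.7 × 10²⁶))^(1/3)
    = 5.3 × 10⁵ m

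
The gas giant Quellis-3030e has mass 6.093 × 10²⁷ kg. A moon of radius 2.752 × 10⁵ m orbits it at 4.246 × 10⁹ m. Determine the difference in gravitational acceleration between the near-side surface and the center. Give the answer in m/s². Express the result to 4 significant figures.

a_tidal = 2GMr/d³
        = 2 × (6.674 × 10⁻¹¹) × (6.093 × 10²⁷) × (2.752 × 10⁵) / (4.246 × 10⁹)³
        = 2.924 × 10⁻⁶ m/s²

2.924 × 10⁻⁶ m/s²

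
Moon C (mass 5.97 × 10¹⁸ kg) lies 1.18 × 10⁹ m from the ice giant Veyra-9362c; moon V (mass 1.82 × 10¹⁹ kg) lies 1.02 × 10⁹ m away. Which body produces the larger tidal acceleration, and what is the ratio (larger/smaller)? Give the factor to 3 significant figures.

Moon V, by a factor of ≈ 4.72

The tide-raising term goes as M/d³ (the gradient of a 1/d² field).
Moon C: (5.97 × 10¹⁸) / (1.18 × 10⁹)³ = 3.634 × 10⁻⁹
Moon V: (1.82 × 10¹⁹) / (1.02 × 10⁹)³ = 1.715 × 10⁻⁸
Ratio (larger/smaller) = 4.72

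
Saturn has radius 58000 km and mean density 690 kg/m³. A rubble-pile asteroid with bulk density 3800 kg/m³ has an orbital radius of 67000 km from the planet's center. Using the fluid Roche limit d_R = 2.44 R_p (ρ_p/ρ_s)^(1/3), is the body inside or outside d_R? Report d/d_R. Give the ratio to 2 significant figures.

inside; d/d_R ≈ 0.84

d_R = 2.44 × (58000 km) × (690/3800)^(1/3) = 80140 km
d/d_R = (67000) / (80140) = 0.84
Since d/d_R < 1, the body is inside the Roche limit.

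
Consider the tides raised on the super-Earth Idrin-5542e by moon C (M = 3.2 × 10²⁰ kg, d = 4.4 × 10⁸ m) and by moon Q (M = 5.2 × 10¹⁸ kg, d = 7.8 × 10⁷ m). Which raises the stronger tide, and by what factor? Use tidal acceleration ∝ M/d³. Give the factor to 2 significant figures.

Moon Q, by a factor of ≈ 2.9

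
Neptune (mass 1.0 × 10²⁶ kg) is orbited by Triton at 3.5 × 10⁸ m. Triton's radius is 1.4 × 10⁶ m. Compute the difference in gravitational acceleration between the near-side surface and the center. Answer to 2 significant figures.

4.4 × 10⁻⁴ m/s²

The tidal stretch is the gradient of GM/d² times the body's extent r, hence the 1/d³ dependence.
Δg = 2GMr/d³
   = 2 × (6.674 × 10⁻¹¹) × (1.0 × 10²⁶) × (1.4 × 10⁶) / (3.5 × 10⁸)³
   = 4.4 × 10⁻⁴ m/s²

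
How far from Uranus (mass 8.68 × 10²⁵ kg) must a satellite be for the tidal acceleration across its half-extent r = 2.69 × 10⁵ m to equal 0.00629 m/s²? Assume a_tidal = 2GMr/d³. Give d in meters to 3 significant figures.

7.91 × 10⁷ m

2GMr/d³ = a_tidal  ⇒  d = (2GMr / a_tidal)^(1/3)
d = (2 × 6.674×10⁻¹¹ × (8.68 × 10²⁵) × (2.69 × 10⁵) / (0.00629))^(1/3)
  = 7.91 × 10⁷ m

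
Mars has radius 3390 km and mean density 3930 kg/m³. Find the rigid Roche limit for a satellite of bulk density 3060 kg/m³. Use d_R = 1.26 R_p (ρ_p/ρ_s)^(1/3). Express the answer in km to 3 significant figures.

4640 km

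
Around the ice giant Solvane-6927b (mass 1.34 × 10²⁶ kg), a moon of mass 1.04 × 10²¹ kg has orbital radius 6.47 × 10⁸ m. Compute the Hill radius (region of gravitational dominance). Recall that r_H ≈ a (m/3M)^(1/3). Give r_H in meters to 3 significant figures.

r_H ≈ a (m/3M)^(1/3)
    = (6.47 × 10⁸) × (1.04 × 10²¹ / (3 × 1.34 × 10²⁶))^(1/3)
    = 8.88 × 10⁶ m

8.88 × 10⁶ m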